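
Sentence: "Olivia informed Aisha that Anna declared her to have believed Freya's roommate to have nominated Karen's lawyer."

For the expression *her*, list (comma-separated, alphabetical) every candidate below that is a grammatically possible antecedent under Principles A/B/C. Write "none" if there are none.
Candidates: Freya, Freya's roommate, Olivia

Olivia

*her* is a pronoun; Principle B requires it to be free in its binding domain — the clause headed by 'declared'.
— Freya: possessor inside the subject DP of the clause headed by 'nominated'; is c-commanded by the pronoun; coreference would bind this R-expression — blocked (Principle C).
— Freya's roommate: subject of the clause headed by 'nominated'; is c-commanded by the pronoun; coreference would bind this R-expression — blocked (Principle C).
— Olivia: subject of the matrix clause; c-commands the pronoun but lies outside its binding domain — allowed.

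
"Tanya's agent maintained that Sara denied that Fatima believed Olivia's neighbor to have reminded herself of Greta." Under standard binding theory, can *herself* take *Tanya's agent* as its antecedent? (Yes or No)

No

*herself* is a reflexive; Principle A requires it to be bound within its binding domain — the clause headed by 'reminded'.
— Tanya's agent: subject of the matrix clause; c-commands the reflexive but lies outside its binding domain — cannot bind it (Principle A).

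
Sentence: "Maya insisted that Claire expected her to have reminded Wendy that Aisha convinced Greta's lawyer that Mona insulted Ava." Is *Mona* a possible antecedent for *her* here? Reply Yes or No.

No

*her* is a pronoun; Principle B requires it to be free in its binding domain — the clause headed by 'expected'.
— Mona: subject of the clause headed by 'insulted'; is c-commanded by the pronoun; coreference would bind this R-expression — blocked (Principle C).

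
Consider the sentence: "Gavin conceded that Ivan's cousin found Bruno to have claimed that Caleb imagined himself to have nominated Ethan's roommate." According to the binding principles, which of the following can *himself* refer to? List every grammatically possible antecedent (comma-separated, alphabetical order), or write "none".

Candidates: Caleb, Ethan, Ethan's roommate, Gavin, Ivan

Caleb

*himself* is a reflexive; Principle A requires it to be bound within its binding domain — the clause headed by 'imagined'.
— Caleb: subject of the clause headed by 'imagined'; c-commands the reflexive within its binding domain — allowed (Principle A).
— Ethan: possessor inside the object DP of the clause headed by 'nominated'; does not c-command the reflexive — cannot bind it (Principle A).
— Ethan's roommate: object of the clause headed by 'nominated'; does not c-command the reflexive — cannot bind it (Principle A).
— Gavin: subject of the matrix clause; c-commands the reflexive but lies outside its binding domain — cannot bind it (Principle A).
— Ivan: possessor inside the subject DP of the clause headed by 'found'; does not c-command the reflexive — cannot bind it (Principle A).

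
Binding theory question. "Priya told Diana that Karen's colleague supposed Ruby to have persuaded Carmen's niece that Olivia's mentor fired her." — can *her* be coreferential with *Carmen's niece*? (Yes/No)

*her* is a pronoun; Principle B requires it to be free in its binding domain — the clause headed by 'fired'.
— Carmen's niece: object of the clause headed by 'persuaded'; c-commands the pronoun but lies outside its binding domain — allowed.

Yes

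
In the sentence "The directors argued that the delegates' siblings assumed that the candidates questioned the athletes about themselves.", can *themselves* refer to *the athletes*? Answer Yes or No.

*themselves* is a reflexive; Principle A requires it to be bound within its binding domain — the clause headed by 'questioned'.
— the athletes: object of the clause headed by 'questioned'; c-commands the reflexive within its binding domain — allowed (Principle A).

Yes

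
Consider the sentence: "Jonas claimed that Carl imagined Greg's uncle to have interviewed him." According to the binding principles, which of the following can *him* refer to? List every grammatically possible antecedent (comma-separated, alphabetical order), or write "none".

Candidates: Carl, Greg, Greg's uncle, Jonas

Carl, Greg, Jonas

*him* is a pronoun; Principle B requires it to be free in its binding domain — the clause headed by 'interviewed'.
— Carl: subject of the clause headed by 'imagined'; c-commands the pronoun but lies outside its binding domain — allowed.
— Greg: possessor inside the subject DP of the clause headed by 'interviewed'; does not c-command the pronoun — Principle B does not apply; allowed.
— Greg's uncle: subject of the clause headed by 'interviewed'; c-commands the pronoun within its binding domain — blocked (Principle B).
— Jonas: subject of the matrix clause; c-commands the pronoun but lies outside its binding domain — allowed.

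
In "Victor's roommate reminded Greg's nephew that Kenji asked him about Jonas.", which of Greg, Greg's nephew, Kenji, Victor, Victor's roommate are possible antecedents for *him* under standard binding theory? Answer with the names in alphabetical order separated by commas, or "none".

*him* is a pronoun; Principle B requires it to be free in its binding domain — the clause headed by 'asked'.
— Greg: possessor inside the object DP of the matrix clause; does not c-command the pronoun — Principle B does not apply; allowed.
— Greg's nephew: object of the matrix clause; c-commands the pronoun but lies outside its binding domain — allowed.
— Kenji: subject of the clause headed by 'asked'; c-commands the pronoun within its binding domain — blocked (Principle B).
— Victor: possessor inside the subject DP of the matrix clause; does not c-command the pronoun — Principle B does not apply; allowed.
— Victor's roommate: subject of the matrix clause; c-commands the pronoun but lies outside its binding domain — allowed.

Greg, Greg's nephew, Victor, Victor's roommate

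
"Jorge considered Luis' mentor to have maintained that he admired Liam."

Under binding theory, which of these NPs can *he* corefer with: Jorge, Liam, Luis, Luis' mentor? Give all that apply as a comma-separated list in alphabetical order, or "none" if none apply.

Jorge, Luis, Luis' mentor

*he* is a pronoun; Principle B requires it to be free in its binding domain — the clause headed by 'admired'.
— Jorge: subject of the matrix clause; c-commands the pronoun but lies outside its binding domain — allowed.
— Liam: object of the clause headed by 'admired'; is c-commanded by the pronoun; coreference would bind this R-expression — blocked (Principle C).
— Luis: possessor inside the subject DP of the clause headed by 'maintained'; does not c-command the pronoun — Principle B does not apply; allowed.
— Luis' mentor: subject of the clause headed by 'maintained'; c-commands the pronoun but lies outside its binding domain — allowed.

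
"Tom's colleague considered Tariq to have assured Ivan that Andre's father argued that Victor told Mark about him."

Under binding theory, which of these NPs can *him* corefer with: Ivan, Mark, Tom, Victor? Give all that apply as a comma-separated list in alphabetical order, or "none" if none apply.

Ivan, Tom

*him* is a pronoun; Principle B requires it to be free in its binding domain — the clause headed by 'told'.
— Ivan: object of the clause headed by 'assured'; c-commands the pronoun but lies outside its binding domain — allowed.
— Mark: object of the clause headed by 'told'; c-commands the pronoun within its binding domain — blocked (Principle B).
— Tom: possessor inside the subject DP of the matrix clause; does not c-command the pronoun — Principle B does not apply; allowed.
— Victor: subject of the clause headed by 'told'; c-commands the pronoun within its binding domain — blocked (Principle B).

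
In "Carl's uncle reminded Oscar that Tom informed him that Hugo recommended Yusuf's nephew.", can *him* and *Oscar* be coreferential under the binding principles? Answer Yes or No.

*Oscar* is an R-expression; Principle C requires it to be free (not bound by any c-commanding expression).
— him: object of the clause headed by 'informed'; the pronoun does not c-command the R-expression — coreference allowed.

Yes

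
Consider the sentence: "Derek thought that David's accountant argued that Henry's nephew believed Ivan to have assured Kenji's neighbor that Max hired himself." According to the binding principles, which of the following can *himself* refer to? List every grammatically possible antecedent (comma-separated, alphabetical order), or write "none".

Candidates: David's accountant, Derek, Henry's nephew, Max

*himself* is a reflexive; Principle A requires it to be bound within its binding domain — the clause headed by 'hired'.
— David's accountant: subject of the clause headed by 'argued'; c-commands the reflexive but lies outside its binding domain — cannot bind it (Principle A).
— Derek: subject of the matrix clause; c-commands the reflexive but lies outside its binding domain — cannot bind it (Principle A).
— Henry's nephew: subject of the clause headed by 'believed'; c-commands the reflexive but lies outside its binding domain — cannot bind it (Principle A).
— Max: subject of the clause headed by 'hired'; c-commands the reflexive within its binding domain — allowed (Principle A).

Max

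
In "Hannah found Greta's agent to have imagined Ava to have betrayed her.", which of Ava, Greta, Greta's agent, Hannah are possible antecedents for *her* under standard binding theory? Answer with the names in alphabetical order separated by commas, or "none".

Greta, Greta's agent, Hannah

*her* is a pronoun; Principle B requires it to be free in its binding domain — the clause headed by 'betrayed'.
— Ava: subject of the clause headed by 'betrayed'; c-commands the pronoun within its binding domain — blocked (Principle B).
— Greta: possessor inside the subject DP of the clause headed by 'imagined'; does not c-command the pronoun — Principle B does not apply; allowed.
— Greta's agent: subject of the clause headed by 'imagined'; c-commands the pronoun but lies outside its binding domain — allowed.
— Hannah: subject of the matrix clause; c-commands the pronoun but lies outside its binding domain — allowed.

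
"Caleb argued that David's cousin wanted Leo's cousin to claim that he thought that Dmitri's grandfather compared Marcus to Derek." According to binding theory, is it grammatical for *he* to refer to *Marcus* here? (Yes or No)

*Marcus* is an R-expression; Principle C requires it to be free (not bound by any c-commanding expression).
— he: subject of the clause headed by 'thought'; the pronoun c-commands the R-expression — coreference blocked (Principle C).

No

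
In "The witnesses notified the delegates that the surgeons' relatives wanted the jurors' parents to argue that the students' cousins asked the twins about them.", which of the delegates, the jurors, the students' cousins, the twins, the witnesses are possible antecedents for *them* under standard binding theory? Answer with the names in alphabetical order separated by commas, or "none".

the delegates, the jurors, the witnesses

*them* is a pronoun; Principle B requires it to be free in its binding domain — the clause headed by 'asked'.
— the delegates: object of the matrix clause; c-commands the pronoun but lies outside its binding domain — allowed.
— the jurors: possessor inside the subject DP of the clause headed by 'argue'; does not c-command the pronoun — Principle B does not apply; allowed.
— the students' cousins: subject of the clause headed by 'asked'; c-commands the pronoun within its binding domain — blocked (Principle B).
— the twins: object of the clause headed by 'asked'; c-commands the pronoun within its binding domain — blocked (Principle B).
— the witnesses: subject of the matrix clause; c-commands the pronoun but lies outside its binding domain — allowed.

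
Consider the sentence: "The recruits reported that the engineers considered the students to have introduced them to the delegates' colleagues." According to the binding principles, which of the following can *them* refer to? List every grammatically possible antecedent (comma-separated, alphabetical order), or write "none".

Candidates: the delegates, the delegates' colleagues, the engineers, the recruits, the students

*them* is a pronoun; Principle B requires it to be free in its binding domain — the clause headed by 'introduced'.
— the delegates: possessor inside the second object DP of the clause headed by 'introduced'; is c-commanded by the pronoun; coreference would bind this R-expression — blocked (Principle C).
— the delegates' colleagues: second object of the clause headed by 'introduced'; is c-commanded by the pronoun; coreference would bind this R-expression — blocked (Principle C).
— the engineers: subject of the clause headed by 'considered'; c-commands the pronoun but lies outside its binding domain — allowed.
— the recruits: subject of the matrix clause; c-commands the pronoun but lies outside its binding domain — allowed.
— the students: subject of the clause headed by 'introduced'; c-commands the pronoun within its binding domain — blocked (Principle B).

the engineers, the recruits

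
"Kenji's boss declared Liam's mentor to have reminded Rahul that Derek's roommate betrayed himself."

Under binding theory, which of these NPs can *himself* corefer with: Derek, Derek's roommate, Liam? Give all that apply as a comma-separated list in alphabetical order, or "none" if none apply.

Derek's roommate

*himself* is a reflexive; Principle A requires it to be bound within its binding domain — the clause headed by 'betrayed'.
— Derek: possessor inside the subject DP of the clause headed by 'betrayed'; does not c-command the reflexive — cannot bind it (Principle A).
— Derek's roommate: subject of the clause headed by 'betrayed'; c-commands the reflexive within its binding domain — allowed (Principle A).
— Liam: possessor inside the subject DP of the clause headed by 'reminded'; does not c-command the reflexive — cannot bind it (Principle A).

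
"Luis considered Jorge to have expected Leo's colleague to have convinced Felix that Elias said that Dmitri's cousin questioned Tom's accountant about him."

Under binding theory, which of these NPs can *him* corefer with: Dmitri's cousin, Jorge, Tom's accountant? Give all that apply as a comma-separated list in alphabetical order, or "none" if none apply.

*him* is a pronoun; Principle B requires it to be free in its binding domain — the clause headed by 'questioned'.
— Dmitri's cousin: subject of the clause headed by 'questioned'; c-commands the pronoun within its binding domain — blocked (Principle B).
— Jorge: subject of the clause headed by 'expected'; c-commands the pronoun but lies outside its binding domain — allowed.
— Tom's accountant: object of the clause headed by 'questioned'; c-commands the pronoun within its binding domain — blocked (Principle B).

Jorge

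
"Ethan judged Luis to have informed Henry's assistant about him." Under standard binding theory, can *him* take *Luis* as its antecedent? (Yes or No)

No

*him* is a pronoun; Principle B requires it to be free in its binding domain — the clause headed by 'informed'.
— Luis: subject of the clause headed by 'informed'; c-commands the pronoun within its binding domain — blocked (Principle B).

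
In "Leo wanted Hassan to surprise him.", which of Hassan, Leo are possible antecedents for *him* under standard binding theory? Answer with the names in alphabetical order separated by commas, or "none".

Leo

*him* is a pronoun; Principle B requires it to be free in its binding domain — the clause headed by 'surprise'.
— Hassan: subject of the clause headed by 'surprise'; c-commands the pronoun within its binding domain — blocked (Principle B).
— Leo: subject of the matrix clause; c-commands the pronoun but lies outside its binding domain — allowed.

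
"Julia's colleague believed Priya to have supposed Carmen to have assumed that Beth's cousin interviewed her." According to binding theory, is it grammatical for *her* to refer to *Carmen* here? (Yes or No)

Yes

*Carmen* is an R-expression; Principle C requires it to be free (not bound by any c-commanding expression).
— her: object of the clause headed by 'interviewed'; the pronoun does not c-command the R-expression — coreference allowed.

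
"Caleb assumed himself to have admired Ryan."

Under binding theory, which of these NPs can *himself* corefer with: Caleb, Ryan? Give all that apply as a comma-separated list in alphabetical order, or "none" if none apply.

*himself* is a reflexive; Principle A requires it to be bound within its binding domain — the matrix clause.
— Caleb: subject of the matrix clause; c-commands the reflexive within its binding domain — allowed (Principle A).
— Ryan: object of the clause headed by 'admired'; does not c-command the reflexive — cannot bind it (Principle A).

Caleb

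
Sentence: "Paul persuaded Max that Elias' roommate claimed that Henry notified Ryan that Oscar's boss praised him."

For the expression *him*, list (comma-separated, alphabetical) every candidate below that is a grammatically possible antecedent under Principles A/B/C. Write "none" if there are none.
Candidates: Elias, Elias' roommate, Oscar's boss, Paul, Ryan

*him* is a pronoun; Principle B requires it to be free in its binding domain — the clause headed by 'praised'.
— Elias: possessor inside the subject DP of the clause headed by 'claimed'; does not c-command the pronoun — Principle B does not apply; allowed.
— Elias' roommate: subject of the clause headed by 'claimed'; c-commands the pronoun but lies outside its binding domain — allowed.
— Oscar's boss: subject of the clause headed by 'praised'; c-commands the pronoun within its binding domain — blocked (Principle B).
— Paul: subject of the matrix clause; c-commands the pronoun but lies outside its binding domain — allowed.
— Ryan: object of the clause headed by 'notified'; c-commands the pronoun but lies outside its binding domain — allowed.

Elias, Elias' roommate, Paul, Ryan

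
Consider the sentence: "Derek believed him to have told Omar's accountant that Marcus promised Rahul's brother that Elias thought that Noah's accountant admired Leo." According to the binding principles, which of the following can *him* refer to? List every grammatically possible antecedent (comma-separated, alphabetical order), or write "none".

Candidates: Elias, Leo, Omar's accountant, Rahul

*him* is a pronoun; Principle B requires it to be free in its binding domain — the matrix clause.
— Elias: subject of the clause headed by 'thought'; is c-commanded by the pronoun; coreference would bind this R-expression — blocked (Principle C).
— Leo: object of the clause headed by 'admired'; is c-commanded by the pronoun; coreference would bind this R-expression — blocked (Principle C).
— Omar's accountant: object of the clause headed by 'told'; is c-commanded by the pronoun; coreference would bind this R-expression — blocked (Principle C).
— Rahul: possessor inside the object DP of the clause headed by 'promised'; is c-commanded by the pronoun; coreference would bind this R-expression — blocked (Principle C).

none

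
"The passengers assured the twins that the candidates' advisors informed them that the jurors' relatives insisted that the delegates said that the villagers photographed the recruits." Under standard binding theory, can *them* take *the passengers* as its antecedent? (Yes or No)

*them* is a pronoun; Principle B requires it to be free in its binding domain — the clause headed by 'informed'.
— the passengers: subject of the matrix clause; c-commands the pronoun but lies outside its binding domain — allowed.

Yes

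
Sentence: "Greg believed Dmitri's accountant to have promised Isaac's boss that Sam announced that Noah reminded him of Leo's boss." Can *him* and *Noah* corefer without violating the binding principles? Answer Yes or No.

No

*Noah* is an R-expression; Principle C requires it to be free (not bound by any c-commanding expression).
— him: object of the clause headed by 'reminded'; the R-expression locally c-commands the pronoun — coreference blocked (Principle B on the pronoun).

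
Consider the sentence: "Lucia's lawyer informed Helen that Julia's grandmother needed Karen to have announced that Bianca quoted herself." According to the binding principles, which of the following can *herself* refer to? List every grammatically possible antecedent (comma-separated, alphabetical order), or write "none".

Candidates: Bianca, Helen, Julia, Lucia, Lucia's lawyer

*herself* is a reflexive; Principle A requires it to be bound within its binding domain — the clause headed by 'quoted'.
— Bianca: subject of the clause headed by 'quoted'; c-commands the reflexive within its binding domain — allowed (Principle A).
— Helen: object of the matrix clause; c-commands the reflexive but lies outside its binding domain — cannot bind it (Principle A).
— Julia: possessor inside the subject DP of the clause headed by 'needed'; does not c-command the reflexive — cannot bind it (Principle A).
— Lucia: possessor inside the subject DP of the matrix clause; does not c-command the reflexive — cannot bind it (Principle A).
— Lucia's lawyer: subject of the matrix clause; c-commands the reflexive but lies outside its binding domain — cannot bind it (Principle A).

Bianca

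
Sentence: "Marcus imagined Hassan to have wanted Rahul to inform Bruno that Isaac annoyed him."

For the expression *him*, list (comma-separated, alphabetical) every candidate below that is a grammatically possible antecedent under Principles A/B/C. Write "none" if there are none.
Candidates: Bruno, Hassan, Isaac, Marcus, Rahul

Bruno, Hassan, Marcus, Rahul

*him* is a pronoun; Principle B requires it to be free in its binding domain — the clause headed by 'annoyed'.
— Bruno: object of the clause headed by 'inform'; c-commands the pronoun but lies outside its binding domain — allowed.
— Hassan: subject of the clause headed by 'wanted'; c-commands the pronoun but lies outside its binding domain — allowed.
— Isaac: subject of the clause headed by 'annoyed'; c-commands the pronoun within its binding domain — blocked (Principle B).
— Marcus: subject of the matrix clause; c-commands the pronoun but lies outside its binding domain — allowed.
— Rahul: subject of the clause headed by 'inform'; c-commands the pronoun but lies outside its binding domain — allowed.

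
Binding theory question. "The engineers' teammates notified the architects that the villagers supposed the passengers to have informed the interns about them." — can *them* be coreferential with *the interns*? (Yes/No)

No

*them* is a pronoun; Principle B requires it to be free in its binding domain — the clause headed by 'informed'.
— the interns: object of the clause headed by 'informed'; c-commands the pronoun within its binding domain — blocked (Principle B).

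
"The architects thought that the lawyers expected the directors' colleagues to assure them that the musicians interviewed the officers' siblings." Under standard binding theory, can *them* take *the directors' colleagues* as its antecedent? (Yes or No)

*them* is a pronoun; Principle B requires it to be free in its binding domain — the clause headed by 'assure'.
— the directors' colleagues: subject of the clause headed by 'assure'; c-commands the pronoun within its binding domain — blocked (Principle B).

No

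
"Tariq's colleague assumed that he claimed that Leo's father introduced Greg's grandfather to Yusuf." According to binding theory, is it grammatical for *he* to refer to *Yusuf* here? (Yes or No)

*Yusuf* is an R-expression; Principle C requires it to be free (not bound by any c-commanding expression).
— he: subject of the clause headed by 'claimed'; the pronoun c-commands the R-expression — coreference blocked (Principle C).

No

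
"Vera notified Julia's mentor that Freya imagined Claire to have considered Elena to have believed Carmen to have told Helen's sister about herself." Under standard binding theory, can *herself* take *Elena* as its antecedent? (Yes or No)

*herself* is a reflexive; Principle A requires it to be bound within its binding domain — the clause headed by 'told'.
— Elena: subject of the clause headed by 'believed'; c-commands the reflexive but lies outside its binding domain — cannot bind it (Principle A).

No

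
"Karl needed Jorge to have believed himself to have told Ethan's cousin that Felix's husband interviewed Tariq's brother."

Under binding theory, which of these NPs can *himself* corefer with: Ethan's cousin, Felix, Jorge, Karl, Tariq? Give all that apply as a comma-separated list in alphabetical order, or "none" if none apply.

Jorge

*himself* is a reflexive; Principle A requires it to be bound within its binding domain — the clause headed by 'believed'.
— Ethan's cousin: object of the clause headed by 'told'; does not c-command the reflexive — cannot bind it (Principle A).
— Felix: possessor inside the subject DP of the clause headed by 'interviewed'; does not c-command the reflexive — cannot bind it (Principle A).
— Jorge: subject of the clause headed by 'believed'; c-commands the reflexive within its binding domain — allowed (Principle A).
— Karl: subject of the matrix clause; c-commands the reflexive but lies outside its binding domain — cannot bind it (Principle A).
— Tariq: possessor inside the object DP of the clause headed by 'interviewed'; does not c-command the reflexive — cannot bind it (Principle A).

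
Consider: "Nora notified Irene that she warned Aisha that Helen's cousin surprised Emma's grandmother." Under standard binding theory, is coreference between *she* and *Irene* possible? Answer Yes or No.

Yes

*Irene* is an R-expression; Principle C requires it to be free (not bound by any c-commanding expression).
— she: subject of the clause headed by 'warned'; the pronoun does not c-command the R-expression — coreference allowed.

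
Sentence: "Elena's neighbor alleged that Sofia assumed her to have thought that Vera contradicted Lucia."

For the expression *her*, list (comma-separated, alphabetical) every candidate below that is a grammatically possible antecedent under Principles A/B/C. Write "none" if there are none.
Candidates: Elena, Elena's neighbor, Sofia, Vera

Elena, Elena's neighbor

*her* is a pronoun; Principle B requires it to be free in its binding domain — the clause headed by 'assumed'.
— Elena: possessor inside the subject DP of the matrix clause; does not c-command the pronoun — Principle B does not apply; allowed.
— Elena's neighbor: subject of the matrix clause; c-commands the pronoun but lies outside its binding domain — allowed.
— Sofia: subject of the clause headed by 'assumed'; c-commands the pronoun within its binding domain — blocked (Principle B).
— Vera: subject of the clause headed by 'contradicted'; is c-commanded by the pronoun; coreference would bind this R-expression — blocked (Principle C).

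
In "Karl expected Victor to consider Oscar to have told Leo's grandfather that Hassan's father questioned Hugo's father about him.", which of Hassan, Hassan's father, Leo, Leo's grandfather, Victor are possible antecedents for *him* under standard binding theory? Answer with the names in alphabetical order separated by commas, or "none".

*him* is a pronoun; Principle B requires it to be free in its binding domain — the clause headed by 'questioned'.
— Hassan: possessor inside the subject DP of the clause headed by 'questioned'; does not c-command the pronoun — Principle B does not apply; allowed.
— Hassan's father: subject of the clause headed by 'questioned'; c-commands the pronoun within its binding domain — blocked (Principle B).
— Leo: possessor inside the object DP of the clause headed by 'told'; does not c-command the pronoun — Principle B does not apply; allowed.
— Leo's grandfather: object of the clause headed by 'told'; c-commands the pronoun but lies outside its binding domain — allowed.
— Victor: subject of the clause headed by 'consider'; c-commands the pronoun but lies outside its binding domain — allowed.

Hassan, Leo, Leo's grandfather, Victor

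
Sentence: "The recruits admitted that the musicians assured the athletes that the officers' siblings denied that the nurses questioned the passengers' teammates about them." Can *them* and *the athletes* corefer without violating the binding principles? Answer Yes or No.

Yes

*the athletes* is an R-expression; Principle C requires it to be free (not bound by any c-commanding expression).
— them: second object of the clause headed by 'questioned'; the pronoun does not c-command the R-expression — coreference allowed.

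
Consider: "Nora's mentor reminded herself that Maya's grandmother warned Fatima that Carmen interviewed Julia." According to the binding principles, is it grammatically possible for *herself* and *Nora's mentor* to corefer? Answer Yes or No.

Yes

*herself* is a reflexive; Principle A requires it to be bound within its binding domain — the matrix clause.
— Nora's mentor: subject of the matrix clause; c-commands the reflexive within its binding domain — allowed (Principle A).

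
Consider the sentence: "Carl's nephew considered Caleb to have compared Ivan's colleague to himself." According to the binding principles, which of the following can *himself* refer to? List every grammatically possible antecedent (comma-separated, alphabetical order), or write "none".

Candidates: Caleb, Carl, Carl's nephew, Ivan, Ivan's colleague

Caleb, Ivan's colleague

*himself* is a reflexive; Principle A requires it to be bound within its binding domain — the clause headed by 'compared'.
— Caleb: subject of the clause headed by 'compared'; c-commands the reflexive within its binding domain — allowed (Principle A).
— Carl: possessor inside the subject DP of the matrix clause; does not c-command the reflexive — cannot bind it (Principle A).
— Carl's nephew: subject of the matrix clause; c-commands the reflexive but lies outside its binding domain — cannot bind it (Principle A).
— Ivan: possessor inside the object DP of the clause headed by 'compared'; does not c-command the reflexive — cannot bind it (Principle A).
— Ivan's colleague: object of the clause headed by 'compared'; c-commands the reflexive within its binding domain — allowed (Principle A).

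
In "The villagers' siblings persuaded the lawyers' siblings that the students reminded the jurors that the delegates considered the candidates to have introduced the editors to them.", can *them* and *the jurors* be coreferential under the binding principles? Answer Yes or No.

Yes

*the jurors* is an R-expression; Principle C requires it to be free (not bound by any c-commanding expression).
— them: second object of the clause headed by 'introduced'; the pronoun does not c-command the R-expression — coreference allowed.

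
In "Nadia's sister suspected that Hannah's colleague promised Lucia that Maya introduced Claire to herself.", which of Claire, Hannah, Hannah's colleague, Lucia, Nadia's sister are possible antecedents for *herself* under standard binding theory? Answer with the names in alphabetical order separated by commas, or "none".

Claire

*herself* is a reflexive; Principle A requires it to be bound within its binding domain — the clause headed by 'introduced'.
— Claire: object of the clause headed by 'introduced'; c-commands the reflexive within its binding domain — allowed (Principle A).
— Hannah: possessor inside the subject DP of the clause headed by 'promised'; does not c-command the reflexive — cannot bind it (Principle A).
— Hannah's colleague: subject of the clause headed by 'promised'; c-commands the reflexive but lies outside its binding domain — cannot bind it (Principle A).
— Lucia: object of the clause headed by 'promised'; c-commands the reflexive but lies outside its binding domain — cannot bind it (Principle A).
— Nadia's sister: subject of the matrix clause; c-commands the reflexive but lies outside its binding domain — cannot bind it (Principle A).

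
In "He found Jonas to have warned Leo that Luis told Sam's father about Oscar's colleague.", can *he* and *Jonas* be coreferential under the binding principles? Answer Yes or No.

No

*Jonas* is an R-expression; Principle C requires it to be free (not bound by any c-commanding expression).
— he: subject of the matrix clause; the pronoun c-commands the R-expression — coreference blocked (Principle C).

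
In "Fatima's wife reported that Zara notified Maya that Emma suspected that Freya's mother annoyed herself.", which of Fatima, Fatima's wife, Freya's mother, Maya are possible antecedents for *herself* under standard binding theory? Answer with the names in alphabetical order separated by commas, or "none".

*herself* is a reflexive; Principle A requires it to be bound within its binding domain — the clause headed by 'annoyed'.
— Fatima: possessor inside the subject DP of the matrix clause; does not c-command the reflexive — cannot bind it (Principle A).
— Fatima's wife: subject of the matrix clause; c-commands the reflexive but lies outside its binding domain — cannot bind it (Principle A).
— Freya's mother: subject of the clause headed by 'annoyed'; c-commands the reflexive within its binding domain — allowed (Principle A).
— Maya: object of the clause headed by 'notified'; c-commands the reflexive but lies outside its binding domain — cannot bind it (Principle A).

Freya's mother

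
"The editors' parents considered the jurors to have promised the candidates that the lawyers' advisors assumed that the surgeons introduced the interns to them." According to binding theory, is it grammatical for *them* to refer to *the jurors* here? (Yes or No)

*the jurors* is an R-expression; Principle C requires it to be free (not bound by any c-commanding expression).
— them: second object of the clause headed by 'introduced'; the pronoun does not c-command the R-expression — coreference allowed.

Yes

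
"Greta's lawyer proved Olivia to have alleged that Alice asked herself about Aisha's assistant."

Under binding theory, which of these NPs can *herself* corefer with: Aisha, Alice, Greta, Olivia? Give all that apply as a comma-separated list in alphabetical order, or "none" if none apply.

*herself* is a reflexive; Principle A requires it to be bound within its binding domain — the clause headed by 'asked'.
— Aisha: possessor inside the second object DP of the clause headed by 'asked'; does not c-command the reflexive — cannot bind it (Principle A).
— Alice: subject of the clause headed by 'asked'; c-commands the reflexive within its binding domain — allowed (Principle A).
— Greta: possessor inside the subject DP of the matrix clause; does not c-command the reflexive — cannot bind it (Principle A).
— Olivia: subject of the clause headed by 'alleged'; c-commands the reflexive but lies outside its binding domain — cannot bind it (Principle A).

Alice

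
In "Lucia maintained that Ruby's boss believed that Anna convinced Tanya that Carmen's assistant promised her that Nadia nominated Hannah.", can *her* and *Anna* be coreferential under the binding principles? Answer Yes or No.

*Anna* is an R-expression; Principle C requires it to be free (not bound by any c-commanding expression).
— her: object of the clause headed by 'promised'; the pronoun does not c-command the R-expression — coreference allowed.

Yes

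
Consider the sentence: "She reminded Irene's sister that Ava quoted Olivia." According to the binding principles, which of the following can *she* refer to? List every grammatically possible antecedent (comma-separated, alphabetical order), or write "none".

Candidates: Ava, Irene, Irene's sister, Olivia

*she* is a pronoun; Principle B requires it to be free in its binding domain — the matrix clause.
— Ava: subject of the clause headed by 'quoted'; is c-commanded by the pronoun; coreference would bind this R-expression — blocked (Principle C).
— Irene: possessor inside the object DP of the matrix clause; is c-commanded by the pronoun; coreference would bind this R-expression — blocked (Principle C).
— Irene's sister: object of the matrix clause; is c-commanded by the pronoun; coreference would bind this R-expression — blocked (Principle C).
— Olivia: object of the clause headed by 'quoted'; is c-commanded by the pronoun; coreference would bind this R-expression — blocked (Principle C).

none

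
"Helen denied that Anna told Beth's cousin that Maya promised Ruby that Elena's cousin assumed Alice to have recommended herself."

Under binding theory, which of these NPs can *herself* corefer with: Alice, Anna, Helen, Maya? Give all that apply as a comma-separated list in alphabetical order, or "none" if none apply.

Alice

*herself* is a reflexive; Principle A requires it to be bound within its binding domain — the clause headed by 'recommended'.
— Alice: subject of the clause headed by 'recommended'; c-commands the reflexive within its binding domain — allowed (Principle A).
— Anna: subject of the clause headed by 'told'; c-commands the reflexive but lies outside its binding domain — cannot bind it (Principle A).
— Helen: subject of the matrix clause; c-commands the reflexive but lies outside its binding domain — cannot bind it (Principle A).
— Maya: subject of the clause headed by 'promised'; c-commands the reflexive but lies outside its binding domain — cannot bind it (Principle A).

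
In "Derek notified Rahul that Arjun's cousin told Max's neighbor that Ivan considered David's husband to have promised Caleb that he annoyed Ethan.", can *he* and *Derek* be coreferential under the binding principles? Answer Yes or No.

Yes

*Derek* is an R-expression; Principle C requires it to be free (not bound by any c-commanding expression).
— he: subject of the clause headed by 'annoyed'; the pronoun does not c-command the R-expression — coreference allowed.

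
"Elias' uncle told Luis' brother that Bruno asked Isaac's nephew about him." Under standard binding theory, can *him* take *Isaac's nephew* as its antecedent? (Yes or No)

*him* is a pronoun; Principle B requires it to be free in its binding domain — the clause headed by 'asked'.
— Isaac's nephew: object of the clause headed by 'asked'; c-commands the pronoun within its binding domain — blocked (Principle B).

No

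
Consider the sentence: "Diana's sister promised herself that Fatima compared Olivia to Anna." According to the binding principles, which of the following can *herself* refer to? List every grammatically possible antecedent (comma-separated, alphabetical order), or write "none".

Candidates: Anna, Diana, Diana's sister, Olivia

Diana's sister

*herself* is a reflexive; Principle A requires it to be bound within its binding domain — the matrix clause.
— Anna: second object of the clause headed by 'compared'; does not c-command the reflexive — cannot bind it (Principle A).
— Diana: possessor inside the subject DP of the matrix clause; does not c-command the reflexive — cannot bind it (Principle A).
— Diana's sister: subject of the matrix clause; c-commands the reflexive within its binding domain — allowed (Principle A).
— Olivia: object of the clause headed by 'compared'; does not c-command the reflexive — cannot bind it (Principle A).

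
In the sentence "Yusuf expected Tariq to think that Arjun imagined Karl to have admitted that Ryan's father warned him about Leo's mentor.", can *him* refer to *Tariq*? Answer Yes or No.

*him* is a pronoun; Principle B requires it to be free in its binding domain — the clause headed by 'warned'.
— Tariq: subject of the clause headed by 'think'; c-commands the pronoun but lies outside its binding domain — allowed.

Yes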